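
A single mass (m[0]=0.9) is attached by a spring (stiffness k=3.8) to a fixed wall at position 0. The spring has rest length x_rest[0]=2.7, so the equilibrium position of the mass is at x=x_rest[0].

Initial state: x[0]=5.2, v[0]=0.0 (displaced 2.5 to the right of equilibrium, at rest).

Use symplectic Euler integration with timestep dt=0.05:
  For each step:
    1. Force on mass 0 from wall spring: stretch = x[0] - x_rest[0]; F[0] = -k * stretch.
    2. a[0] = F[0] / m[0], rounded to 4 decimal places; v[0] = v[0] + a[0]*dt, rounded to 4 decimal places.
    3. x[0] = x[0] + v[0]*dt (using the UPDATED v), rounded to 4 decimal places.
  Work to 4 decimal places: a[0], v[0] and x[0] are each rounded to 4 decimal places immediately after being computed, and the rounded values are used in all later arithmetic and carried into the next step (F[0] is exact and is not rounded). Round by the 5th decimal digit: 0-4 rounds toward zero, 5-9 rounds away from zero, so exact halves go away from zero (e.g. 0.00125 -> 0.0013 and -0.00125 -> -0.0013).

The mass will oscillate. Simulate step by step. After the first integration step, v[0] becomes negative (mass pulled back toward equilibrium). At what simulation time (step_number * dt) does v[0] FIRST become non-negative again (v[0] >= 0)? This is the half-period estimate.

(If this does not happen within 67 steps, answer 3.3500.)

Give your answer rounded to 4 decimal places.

Answer: 1.5500

Derivation:
Step 0: x=[5.2000] v=[0.0000]
Step 1: x=[5.1736] v=[-0.5278]
Step 2: x=[5.1211] v=[-1.0500]
Step 3: x=[5.0430] v=[-1.5611]
Step 4: x=[4.9402] v=[-2.0557]
Step 5: x=[4.8138] v=[-2.5286]
Step 6: x=[4.6651] v=[-2.9748]
Step 7: x=[4.4956] v=[-3.3897]
Step 8: x=[4.3072] v=[-3.7688]
Step 9: x=[4.1018] v=[-4.1081]
Step 10: x=[3.8816] v=[-4.4040]
Step 11: x=[3.6489] v=[-4.6535]
Step 12: x=[3.4062] v=[-4.8538]
Step 13: x=[3.1561] v=[-5.0029]
Step 14: x=[2.9011] v=[-5.0992]
Step 15: x=[2.6440] v=[-5.1417]
Step 16: x=[2.3875] v=[-5.1299]
Step 17: x=[2.1343] v=[-5.0639]
Step 18: x=[1.8871] v=[-4.9445]
Step 19: x=[1.6485] v=[-4.7729]
Step 20: x=[1.4210] v=[-4.5509]
Step 21: x=[1.2070] v=[-4.2809]
Step 22: x=[1.0087] v=[-3.9657]
Step 23: x=[0.8283] v=[-3.6087]
Step 24: x=[0.6676] v=[-3.2136]
Step 25: x=[0.5284] v=[-2.7845]
Step 26: x=[0.4121] v=[-2.3261]
Step 27: x=[0.3199] v=[-1.8431]
Step 28: x=[0.2529] v=[-1.3406]
Step 29: x=[0.2117] v=[-0.8240]
Step 30: x=[0.1968] v=[-0.2987]
Step 31: x=[0.2083] v=[0.2298]
First v>=0 after going negative at step 31, time=1.5500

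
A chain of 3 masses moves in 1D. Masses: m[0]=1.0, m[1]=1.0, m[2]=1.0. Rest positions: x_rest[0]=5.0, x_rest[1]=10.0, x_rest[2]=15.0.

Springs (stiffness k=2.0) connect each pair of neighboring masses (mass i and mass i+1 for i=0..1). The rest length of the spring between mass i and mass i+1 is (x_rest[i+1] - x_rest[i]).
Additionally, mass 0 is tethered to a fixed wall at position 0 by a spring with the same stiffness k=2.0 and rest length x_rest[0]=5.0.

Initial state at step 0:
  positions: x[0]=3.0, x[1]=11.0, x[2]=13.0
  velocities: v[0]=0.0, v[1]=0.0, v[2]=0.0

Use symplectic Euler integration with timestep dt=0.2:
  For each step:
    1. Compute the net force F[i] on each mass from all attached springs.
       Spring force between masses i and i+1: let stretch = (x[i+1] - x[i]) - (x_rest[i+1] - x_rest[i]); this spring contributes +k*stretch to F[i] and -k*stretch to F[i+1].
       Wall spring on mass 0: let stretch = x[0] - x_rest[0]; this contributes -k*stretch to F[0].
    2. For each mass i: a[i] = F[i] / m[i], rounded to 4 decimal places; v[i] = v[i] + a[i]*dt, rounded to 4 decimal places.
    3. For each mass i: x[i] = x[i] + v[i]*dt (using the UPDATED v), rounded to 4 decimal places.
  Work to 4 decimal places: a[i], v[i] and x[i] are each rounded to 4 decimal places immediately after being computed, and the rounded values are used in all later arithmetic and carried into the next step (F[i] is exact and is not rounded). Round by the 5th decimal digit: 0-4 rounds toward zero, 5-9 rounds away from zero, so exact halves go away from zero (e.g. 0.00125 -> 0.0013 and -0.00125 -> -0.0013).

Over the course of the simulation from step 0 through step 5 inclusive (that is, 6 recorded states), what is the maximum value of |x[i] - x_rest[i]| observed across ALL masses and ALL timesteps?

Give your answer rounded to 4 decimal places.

Step 0: x=[3.0000 11.0000 13.0000] v=[0.0000 0.0000 0.0000]
Step 1: x=[3.4000 10.5200 13.2400] v=[2.0000 -2.4000 1.2000]
Step 2: x=[4.0976 9.6880 13.6624] v=[3.4880 -4.1600 2.1120]
Step 3: x=[4.9146 8.7267 14.1668] v=[4.0851 -4.8064 2.5222]
Step 4: x=[5.6434 7.8957 14.6360] v=[3.6441 -4.1552 2.3462]
Step 5: x=[6.1009 7.4237 14.9660] v=[2.2877 -2.3600 1.6501]
Max displacement = 2.5763

Answer: 2.5763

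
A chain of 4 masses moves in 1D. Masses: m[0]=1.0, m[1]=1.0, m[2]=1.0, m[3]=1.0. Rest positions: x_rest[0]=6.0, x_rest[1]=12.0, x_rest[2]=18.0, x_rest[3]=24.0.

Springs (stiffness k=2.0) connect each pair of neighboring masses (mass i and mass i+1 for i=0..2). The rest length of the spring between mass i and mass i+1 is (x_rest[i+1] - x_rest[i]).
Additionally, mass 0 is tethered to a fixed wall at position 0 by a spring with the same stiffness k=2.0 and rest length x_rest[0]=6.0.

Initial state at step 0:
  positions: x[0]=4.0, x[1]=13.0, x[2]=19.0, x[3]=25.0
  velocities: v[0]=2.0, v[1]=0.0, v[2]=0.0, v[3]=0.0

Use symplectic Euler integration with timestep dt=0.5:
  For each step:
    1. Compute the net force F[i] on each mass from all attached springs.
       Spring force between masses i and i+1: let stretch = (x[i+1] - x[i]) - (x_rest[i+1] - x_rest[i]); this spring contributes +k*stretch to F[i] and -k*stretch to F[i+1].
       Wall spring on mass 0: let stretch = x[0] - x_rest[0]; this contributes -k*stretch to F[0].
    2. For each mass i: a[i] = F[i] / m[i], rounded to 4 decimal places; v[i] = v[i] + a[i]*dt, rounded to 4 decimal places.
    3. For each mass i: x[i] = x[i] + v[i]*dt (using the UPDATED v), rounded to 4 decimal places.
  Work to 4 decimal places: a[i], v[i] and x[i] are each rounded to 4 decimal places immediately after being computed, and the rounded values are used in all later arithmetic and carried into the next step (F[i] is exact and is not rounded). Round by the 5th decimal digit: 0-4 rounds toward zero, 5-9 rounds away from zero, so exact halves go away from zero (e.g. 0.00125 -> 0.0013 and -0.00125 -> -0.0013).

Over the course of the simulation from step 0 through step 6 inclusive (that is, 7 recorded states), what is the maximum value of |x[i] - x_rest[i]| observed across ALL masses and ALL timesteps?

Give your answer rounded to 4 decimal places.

Answer: 3.2500

Derivation:
Step 0: x=[4.0000 13.0000 19.0000 25.0000] v=[2.0000 0.0000 0.0000 0.0000]
Step 1: x=[7.5000 11.5000 19.0000 25.0000] v=[7.0000 -3.0000 0.0000 0.0000]
Step 2: x=[9.2500 11.7500 18.2500 25.0000] v=[3.5000 0.5000 -1.5000 0.0000]
Step 3: x=[7.6250 14.0000 17.6250 24.6250] v=[-3.2500 4.5000 -1.2500 -0.7500]
Step 4: x=[5.3750 14.8750 18.6875 23.7500] v=[-4.5000 1.7500 2.1250 -1.7500]
Step 5: x=[5.1875 12.9063 20.3750 23.3438] v=[-0.3750 -3.9375 3.3750 -0.8125]
Step 6: x=[6.2657 10.8125 19.8126 24.4532] v=[2.1563 -4.1876 -1.1249 2.2187]
Max displacement = 3.2500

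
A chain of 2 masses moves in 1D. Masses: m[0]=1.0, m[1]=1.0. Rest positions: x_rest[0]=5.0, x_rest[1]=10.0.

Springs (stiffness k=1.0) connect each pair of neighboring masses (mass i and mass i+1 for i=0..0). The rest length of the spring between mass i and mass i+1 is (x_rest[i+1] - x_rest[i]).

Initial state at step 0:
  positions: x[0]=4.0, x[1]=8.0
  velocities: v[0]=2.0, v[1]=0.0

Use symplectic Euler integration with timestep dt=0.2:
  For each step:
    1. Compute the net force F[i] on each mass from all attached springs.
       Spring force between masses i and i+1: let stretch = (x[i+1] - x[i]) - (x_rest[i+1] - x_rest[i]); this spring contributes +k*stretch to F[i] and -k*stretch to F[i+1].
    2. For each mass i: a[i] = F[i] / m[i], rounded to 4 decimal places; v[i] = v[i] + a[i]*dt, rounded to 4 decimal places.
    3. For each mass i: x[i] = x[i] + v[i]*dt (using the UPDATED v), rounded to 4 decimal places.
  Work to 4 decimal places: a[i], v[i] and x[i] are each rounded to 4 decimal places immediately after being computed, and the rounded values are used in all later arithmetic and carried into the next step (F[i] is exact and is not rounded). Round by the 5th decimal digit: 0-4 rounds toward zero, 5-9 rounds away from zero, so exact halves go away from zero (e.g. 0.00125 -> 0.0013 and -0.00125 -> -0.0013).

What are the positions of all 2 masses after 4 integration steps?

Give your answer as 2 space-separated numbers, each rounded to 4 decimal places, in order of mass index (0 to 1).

Answer: 5.0938 8.5062

Derivation:
Step 0: x=[4.0000 8.0000] v=[2.0000 0.0000]
Step 1: x=[4.3600 8.0400] v=[1.8000 0.2000]
Step 2: x=[4.6672 8.1328] v=[1.5360 0.4640]
Step 3: x=[4.9130 8.2870] v=[1.2291 0.7709]
Step 4: x=[5.0938 8.5062] v=[0.9039 1.0961]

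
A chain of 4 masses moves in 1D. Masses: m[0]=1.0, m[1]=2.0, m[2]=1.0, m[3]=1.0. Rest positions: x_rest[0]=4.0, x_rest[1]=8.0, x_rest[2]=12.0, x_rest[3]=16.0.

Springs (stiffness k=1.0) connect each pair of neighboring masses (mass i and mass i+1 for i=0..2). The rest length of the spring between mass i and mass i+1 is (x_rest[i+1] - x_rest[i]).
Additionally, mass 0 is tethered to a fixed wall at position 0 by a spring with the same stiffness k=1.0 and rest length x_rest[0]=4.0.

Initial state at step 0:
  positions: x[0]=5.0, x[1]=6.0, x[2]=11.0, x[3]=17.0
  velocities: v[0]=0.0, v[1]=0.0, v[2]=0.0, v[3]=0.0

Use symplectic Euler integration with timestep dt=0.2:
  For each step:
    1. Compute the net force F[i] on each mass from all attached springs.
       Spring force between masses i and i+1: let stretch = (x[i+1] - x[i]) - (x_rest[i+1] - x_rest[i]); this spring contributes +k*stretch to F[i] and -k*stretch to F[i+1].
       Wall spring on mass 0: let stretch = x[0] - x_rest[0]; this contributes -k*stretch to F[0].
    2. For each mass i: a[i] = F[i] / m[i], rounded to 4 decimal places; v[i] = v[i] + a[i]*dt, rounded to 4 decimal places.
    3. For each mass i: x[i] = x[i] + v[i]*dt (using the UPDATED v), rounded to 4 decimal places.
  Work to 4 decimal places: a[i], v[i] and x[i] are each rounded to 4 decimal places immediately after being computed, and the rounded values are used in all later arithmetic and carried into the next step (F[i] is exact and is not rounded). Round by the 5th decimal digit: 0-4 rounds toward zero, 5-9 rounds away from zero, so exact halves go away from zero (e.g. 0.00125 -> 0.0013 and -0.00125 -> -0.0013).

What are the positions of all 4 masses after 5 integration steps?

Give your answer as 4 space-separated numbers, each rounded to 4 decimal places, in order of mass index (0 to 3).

Answer: 3.1191 7.0170 11.4941 15.9592

Derivation:
Step 0: x=[5.0000 6.0000 11.0000 17.0000] v=[0.0000 0.0000 0.0000 0.0000]
Step 1: x=[4.8400 6.0800 11.0400 16.9200] v=[-0.8000 0.4000 0.2000 -0.4000]
Step 2: x=[4.5360 6.2344 11.1168 16.7648] v=[-1.5200 0.7720 0.3840 -0.7760]
Step 3: x=[4.1185 6.4525 11.2242 16.5437] v=[-2.0875 1.0904 0.5371 -1.1056]
Step 4: x=[3.6296 6.7193 11.3535 16.2698] v=[-2.4444 1.3342 0.6467 -1.3695]
Step 5: x=[3.1191 7.0170 11.4941 15.9592] v=[-2.5524 1.4887 0.7031 -1.5528]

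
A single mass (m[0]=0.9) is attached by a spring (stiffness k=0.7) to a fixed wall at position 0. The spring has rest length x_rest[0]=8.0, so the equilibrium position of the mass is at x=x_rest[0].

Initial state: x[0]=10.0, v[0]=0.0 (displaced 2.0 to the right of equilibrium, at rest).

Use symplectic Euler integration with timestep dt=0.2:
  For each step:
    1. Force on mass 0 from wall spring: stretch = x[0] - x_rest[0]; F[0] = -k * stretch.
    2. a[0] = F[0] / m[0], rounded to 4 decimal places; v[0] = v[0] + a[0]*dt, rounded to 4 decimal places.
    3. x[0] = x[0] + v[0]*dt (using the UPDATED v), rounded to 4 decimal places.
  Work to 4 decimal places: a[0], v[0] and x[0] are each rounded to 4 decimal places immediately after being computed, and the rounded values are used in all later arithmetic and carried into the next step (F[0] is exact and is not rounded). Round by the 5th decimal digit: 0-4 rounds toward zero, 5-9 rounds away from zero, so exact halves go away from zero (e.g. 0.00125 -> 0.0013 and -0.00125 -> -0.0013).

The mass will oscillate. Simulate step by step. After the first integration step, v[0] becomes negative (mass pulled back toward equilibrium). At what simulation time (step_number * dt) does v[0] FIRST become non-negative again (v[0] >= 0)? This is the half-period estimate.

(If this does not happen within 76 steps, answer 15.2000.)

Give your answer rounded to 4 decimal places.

Answer: 3.6000

Derivation:
Step 0: x=[10.0000] v=[0.0000]
Step 1: x=[9.9378] v=[-0.3111]
Step 2: x=[9.8153] v=[-0.6125]
Step 3: x=[9.6363] v=[-0.8949]
Step 4: x=[9.4064] v=[-1.1494]
Step 5: x=[9.1328] v=[-1.3682]
Step 6: x=[8.8239] v=[-1.5444]
Step 7: x=[8.4894] v=[-1.6726]
Step 8: x=[8.1397] v=[-1.7487]
Step 9: x=[7.7856] v=[-1.7704]
Step 10: x=[7.4382] v=[-1.7370]
Step 11: x=[7.1083] v=[-1.6496]
Step 12: x=[6.8061] v=[-1.5109]
Step 13: x=[6.5411] v=[-1.3252]
Step 14: x=[6.3214] v=[-1.0983]
Step 15: x=[6.1540] v=[-0.8372]
Step 16: x=[6.0440] v=[-0.5500]
Step 17: x=[5.9949] v=[-0.2457]
Step 18: x=[6.0081] v=[0.0662]
First v>=0 after going negative at step 18, time=3.6000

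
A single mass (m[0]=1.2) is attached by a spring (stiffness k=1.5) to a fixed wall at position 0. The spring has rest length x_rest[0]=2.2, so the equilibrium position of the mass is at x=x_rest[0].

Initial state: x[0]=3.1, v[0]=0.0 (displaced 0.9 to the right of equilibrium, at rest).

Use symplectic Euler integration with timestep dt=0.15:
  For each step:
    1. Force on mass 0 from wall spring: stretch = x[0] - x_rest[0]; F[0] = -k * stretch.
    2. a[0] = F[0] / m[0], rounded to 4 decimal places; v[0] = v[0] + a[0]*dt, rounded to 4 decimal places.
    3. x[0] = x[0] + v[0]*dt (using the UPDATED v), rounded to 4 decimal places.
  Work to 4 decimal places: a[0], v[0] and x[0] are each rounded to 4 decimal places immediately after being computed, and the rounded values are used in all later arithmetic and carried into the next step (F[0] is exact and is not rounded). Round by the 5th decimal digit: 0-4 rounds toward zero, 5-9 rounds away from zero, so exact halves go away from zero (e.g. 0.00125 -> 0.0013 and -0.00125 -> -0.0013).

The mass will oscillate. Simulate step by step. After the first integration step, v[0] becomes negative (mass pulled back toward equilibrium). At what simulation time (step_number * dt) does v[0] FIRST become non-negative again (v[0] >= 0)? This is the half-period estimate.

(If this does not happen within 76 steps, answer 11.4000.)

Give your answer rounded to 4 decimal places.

Answer: 2.8500

Derivation:
Step 0: x=[3.1000] v=[0.0000]
Step 1: x=[3.0747] v=[-0.1688]
Step 2: x=[3.0248] v=[-0.3328]
Step 3: x=[2.9517] v=[-0.4875]
Step 4: x=[2.8574] v=[-0.6284]
Step 5: x=[2.7446] v=[-0.7517]
Step 6: x=[2.6165] v=[-0.8538]
Step 7: x=[2.4767] v=[-0.9319]
Step 8: x=[2.3291] v=[-0.9838]
Step 9: x=[2.1779] v=[-1.0080]
Step 10: x=[2.0273] v=[-1.0039]
Step 11: x=[1.8816] v=[-0.9715]
Step 12: x=[1.7448] v=[-0.9118]
Step 13: x=[1.6208] v=[-0.8265]
Step 14: x=[1.5131] v=[-0.7179]
Step 15: x=[1.4247] v=[-0.5891]
Step 16: x=[1.3581] v=[-0.4437]
Step 17: x=[1.3152] v=[-0.2858]
Step 18: x=[1.2972] v=[-0.1199]
Step 19: x=[1.3046] v=[0.0494]
First v>=0 after going negative at step 19, time=2.8500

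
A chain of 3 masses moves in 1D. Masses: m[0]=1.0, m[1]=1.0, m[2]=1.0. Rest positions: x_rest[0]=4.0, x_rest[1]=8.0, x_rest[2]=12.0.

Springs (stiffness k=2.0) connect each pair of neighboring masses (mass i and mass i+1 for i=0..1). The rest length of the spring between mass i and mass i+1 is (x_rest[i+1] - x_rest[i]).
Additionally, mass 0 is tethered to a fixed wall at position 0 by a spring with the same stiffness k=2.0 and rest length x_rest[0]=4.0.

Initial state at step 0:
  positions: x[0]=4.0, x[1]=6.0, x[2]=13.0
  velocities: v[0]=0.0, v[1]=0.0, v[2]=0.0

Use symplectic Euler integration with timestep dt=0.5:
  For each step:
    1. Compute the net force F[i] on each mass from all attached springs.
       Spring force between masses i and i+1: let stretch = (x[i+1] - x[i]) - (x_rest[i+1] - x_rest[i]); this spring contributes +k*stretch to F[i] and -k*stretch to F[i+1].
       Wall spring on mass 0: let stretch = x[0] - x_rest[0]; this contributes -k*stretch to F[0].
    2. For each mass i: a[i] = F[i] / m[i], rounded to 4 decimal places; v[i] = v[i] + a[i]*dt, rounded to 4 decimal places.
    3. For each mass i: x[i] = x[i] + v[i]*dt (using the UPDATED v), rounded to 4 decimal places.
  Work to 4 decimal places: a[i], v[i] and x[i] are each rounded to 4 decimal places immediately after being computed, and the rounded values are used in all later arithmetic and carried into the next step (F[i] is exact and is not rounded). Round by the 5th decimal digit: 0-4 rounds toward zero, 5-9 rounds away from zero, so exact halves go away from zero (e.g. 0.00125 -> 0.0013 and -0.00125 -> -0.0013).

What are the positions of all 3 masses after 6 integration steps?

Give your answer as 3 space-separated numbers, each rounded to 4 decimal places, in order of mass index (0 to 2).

Answer: 1.8594 9.2500 12.2344

Derivation:
Step 0: x=[4.0000 6.0000 13.0000] v=[0.0000 0.0000 0.0000]
Step 1: x=[3.0000 8.5000 11.5000] v=[-2.0000 5.0000 -3.0000]
Step 2: x=[3.2500 9.7500 10.5000] v=[0.5000 2.5000 -2.0000]
Step 3: x=[5.1250 8.1250 11.1250] v=[3.7500 -3.2500 1.2500]
Step 4: x=[5.9375 6.5000 12.2500] v=[1.6250 -3.2500 2.2500]
Step 5: x=[4.0625 7.4688 12.5000] v=[-3.7500 1.9375 0.5000]
Step 6: x=[1.8594 9.2500 12.2344] v=[-4.4062 3.5624 -0.5312]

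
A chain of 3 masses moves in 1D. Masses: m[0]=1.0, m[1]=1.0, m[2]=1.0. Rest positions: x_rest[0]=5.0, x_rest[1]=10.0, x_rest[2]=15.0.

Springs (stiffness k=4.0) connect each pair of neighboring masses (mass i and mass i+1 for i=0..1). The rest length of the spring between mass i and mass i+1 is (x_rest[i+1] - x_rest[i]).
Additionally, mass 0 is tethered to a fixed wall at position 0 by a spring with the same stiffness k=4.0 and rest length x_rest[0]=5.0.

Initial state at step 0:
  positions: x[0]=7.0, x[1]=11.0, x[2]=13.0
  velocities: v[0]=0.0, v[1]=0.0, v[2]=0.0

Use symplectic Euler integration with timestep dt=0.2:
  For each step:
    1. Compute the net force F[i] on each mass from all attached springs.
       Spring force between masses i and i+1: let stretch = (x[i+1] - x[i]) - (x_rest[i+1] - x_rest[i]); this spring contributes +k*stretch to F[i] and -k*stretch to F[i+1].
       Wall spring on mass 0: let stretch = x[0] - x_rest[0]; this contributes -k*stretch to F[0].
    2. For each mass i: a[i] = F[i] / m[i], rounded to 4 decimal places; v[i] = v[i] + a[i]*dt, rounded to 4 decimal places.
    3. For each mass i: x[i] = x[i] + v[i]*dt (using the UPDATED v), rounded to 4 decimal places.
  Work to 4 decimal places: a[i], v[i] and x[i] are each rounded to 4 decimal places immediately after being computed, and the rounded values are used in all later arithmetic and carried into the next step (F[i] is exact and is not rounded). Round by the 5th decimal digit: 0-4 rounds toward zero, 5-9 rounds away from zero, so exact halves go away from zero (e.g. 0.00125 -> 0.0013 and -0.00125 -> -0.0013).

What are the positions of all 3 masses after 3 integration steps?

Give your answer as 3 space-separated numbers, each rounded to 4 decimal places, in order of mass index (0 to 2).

Step 0: x=[7.0000 11.0000 13.0000] v=[0.0000 0.0000 0.0000]
Step 1: x=[6.5200 10.6800 13.4800] v=[-2.4000 -1.6000 2.4000]
Step 2: x=[5.6624 10.1424 14.3120] v=[-4.2880 -2.6880 4.1600]
Step 3: x=[4.6156 9.5551 15.2769] v=[-5.2339 -2.9363 4.8243]

Answer: 4.6156 9.5551 15.2769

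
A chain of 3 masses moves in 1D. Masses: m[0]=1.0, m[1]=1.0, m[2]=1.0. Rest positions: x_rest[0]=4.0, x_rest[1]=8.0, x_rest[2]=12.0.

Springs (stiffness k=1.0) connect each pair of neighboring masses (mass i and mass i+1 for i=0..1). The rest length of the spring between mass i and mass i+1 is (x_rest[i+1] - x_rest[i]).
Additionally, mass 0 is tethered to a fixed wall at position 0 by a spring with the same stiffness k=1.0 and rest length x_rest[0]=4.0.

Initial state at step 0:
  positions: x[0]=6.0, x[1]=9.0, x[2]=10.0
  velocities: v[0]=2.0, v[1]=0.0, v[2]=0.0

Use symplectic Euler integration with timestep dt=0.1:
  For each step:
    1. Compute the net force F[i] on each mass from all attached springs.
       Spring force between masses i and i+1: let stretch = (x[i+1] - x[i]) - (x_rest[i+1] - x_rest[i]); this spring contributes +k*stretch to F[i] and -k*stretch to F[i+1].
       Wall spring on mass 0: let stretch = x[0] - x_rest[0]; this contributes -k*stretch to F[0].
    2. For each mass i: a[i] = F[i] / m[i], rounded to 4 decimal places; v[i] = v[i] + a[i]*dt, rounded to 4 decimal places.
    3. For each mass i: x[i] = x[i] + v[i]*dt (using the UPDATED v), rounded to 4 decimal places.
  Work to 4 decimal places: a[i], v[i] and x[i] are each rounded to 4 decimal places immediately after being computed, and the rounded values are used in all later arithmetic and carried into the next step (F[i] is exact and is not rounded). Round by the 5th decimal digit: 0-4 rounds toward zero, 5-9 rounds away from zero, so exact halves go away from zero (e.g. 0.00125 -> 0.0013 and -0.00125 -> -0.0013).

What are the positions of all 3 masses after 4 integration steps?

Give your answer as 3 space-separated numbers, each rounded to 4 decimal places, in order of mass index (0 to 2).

Answer: 6.4666 8.8255 10.2927

Derivation:
Step 0: x=[6.0000 9.0000 10.0000] v=[2.0000 0.0000 0.0000]
Step 1: x=[6.1700 8.9800 10.0300] v=[1.7000 -0.2000 0.3000]
Step 2: x=[6.3064 8.9424 10.0895] v=[1.3640 -0.3760 0.5950]
Step 3: x=[6.4061 8.8899 10.1775] v=[0.9970 -0.5249 0.8803]
Step 4: x=[6.4666 8.8255 10.2927] v=[0.6048 -0.6445 1.1515]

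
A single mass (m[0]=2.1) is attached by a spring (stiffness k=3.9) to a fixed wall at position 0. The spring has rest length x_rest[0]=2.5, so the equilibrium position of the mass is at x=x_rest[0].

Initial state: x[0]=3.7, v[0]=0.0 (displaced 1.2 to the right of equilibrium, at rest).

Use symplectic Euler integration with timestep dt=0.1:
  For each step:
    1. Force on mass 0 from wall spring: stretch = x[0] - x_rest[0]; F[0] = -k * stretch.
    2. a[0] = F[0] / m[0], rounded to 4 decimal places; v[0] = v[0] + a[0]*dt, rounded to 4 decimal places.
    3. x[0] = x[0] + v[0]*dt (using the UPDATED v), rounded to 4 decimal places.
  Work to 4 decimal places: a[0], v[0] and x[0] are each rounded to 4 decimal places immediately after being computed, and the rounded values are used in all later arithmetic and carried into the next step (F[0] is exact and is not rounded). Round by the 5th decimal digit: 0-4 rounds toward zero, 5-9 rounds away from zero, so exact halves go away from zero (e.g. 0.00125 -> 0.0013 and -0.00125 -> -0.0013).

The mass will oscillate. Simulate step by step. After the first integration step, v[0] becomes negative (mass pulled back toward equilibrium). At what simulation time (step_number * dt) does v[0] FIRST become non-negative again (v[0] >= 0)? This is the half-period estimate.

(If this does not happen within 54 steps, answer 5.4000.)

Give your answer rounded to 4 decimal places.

Step 0: x=[3.7000] v=[0.0000]
Step 1: x=[3.6777] v=[-0.2229]
Step 2: x=[3.6335] v=[-0.4416]
Step 3: x=[3.5683] v=[-0.6521]
Step 4: x=[3.4833] v=[-0.8505]
Step 5: x=[3.3800] v=[-1.0331]
Step 6: x=[3.2604] v=[-1.1965]
Step 7: x=[3.1266] v=[-1.3377]
Step 8: x=[2.9812] v=[-1.4541]
Step 9: x=[2.8269] v=[-1.5435]
Step 10: x=[2.6665] v=[-1.6042]
Step 11: x=[2.5030] v=[-1.6351]
Step 12: x=[2.3394] v=[-1.6357]
Step 13: x=[2.1788] v=[-1.6059]
Step 14: x=[2.0242] v=[-1.5463]
Step 15: x=[1.8784] v=[-1.4579]
Step 16: x=[1.7442] v=[-1.3425]
Step 17: x=[1.6240] v=[-1.2021]
Step 18: x=[1.5201] v=[-1.0394]
Step 19: x=[1.4344] v=[-0.8574]
Step 20: x=[1.3685] v=[-0.6595]
Step 21: x=[1.3236] v=[-0.4494]
Step 22: x=[1.3005] v=[-0.2309]
Step 23: x=[1.2997] v=[-0.0081]
Step 24: x=[1.3212] v=[0.2148]
First v>=0 after going negative at step 24, time=2.4000

Answer: 2.4000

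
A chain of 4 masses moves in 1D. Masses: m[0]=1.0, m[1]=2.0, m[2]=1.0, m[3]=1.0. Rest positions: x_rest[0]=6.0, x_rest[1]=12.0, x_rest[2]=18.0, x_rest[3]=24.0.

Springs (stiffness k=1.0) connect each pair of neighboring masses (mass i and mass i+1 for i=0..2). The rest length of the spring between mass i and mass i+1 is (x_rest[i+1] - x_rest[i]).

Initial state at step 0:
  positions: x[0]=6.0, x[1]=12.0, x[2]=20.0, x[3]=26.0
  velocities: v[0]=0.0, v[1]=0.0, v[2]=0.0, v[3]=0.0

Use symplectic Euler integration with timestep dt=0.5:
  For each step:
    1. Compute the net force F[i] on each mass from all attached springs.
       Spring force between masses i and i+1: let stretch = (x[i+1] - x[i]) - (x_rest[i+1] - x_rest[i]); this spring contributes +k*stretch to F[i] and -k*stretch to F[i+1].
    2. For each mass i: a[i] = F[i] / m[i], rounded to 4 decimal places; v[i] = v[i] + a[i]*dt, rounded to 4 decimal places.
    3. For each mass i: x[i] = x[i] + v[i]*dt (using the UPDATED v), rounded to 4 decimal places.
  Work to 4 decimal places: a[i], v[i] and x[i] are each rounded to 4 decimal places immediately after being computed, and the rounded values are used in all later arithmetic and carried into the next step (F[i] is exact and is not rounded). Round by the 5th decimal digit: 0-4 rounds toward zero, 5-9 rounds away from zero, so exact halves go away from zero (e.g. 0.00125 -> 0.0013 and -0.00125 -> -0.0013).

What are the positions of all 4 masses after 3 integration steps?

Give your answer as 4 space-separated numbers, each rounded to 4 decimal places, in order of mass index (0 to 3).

Step 0: x=[6.0000 12.0000 20.0000 26.0000] v=[0.0000 0.0000 0.0000 0.0000]
Step 1: x=[6.0000 12.2500 19.5000 26.0000] v=[0.0000 0.5000 -1.0000 0.0000]
Step 2: x=[6.0625 12.6250 18.8125 25.8750] v=[0.1250 0.7500 -1.3750 -0.2500]
Step 3: x=[6.2657 12.9532 18.3438 25.4844] v=[0.4063 0.6563 -0.9375 -0.7813]

Answer: 6.2657 12.9532 18.3438 25.4844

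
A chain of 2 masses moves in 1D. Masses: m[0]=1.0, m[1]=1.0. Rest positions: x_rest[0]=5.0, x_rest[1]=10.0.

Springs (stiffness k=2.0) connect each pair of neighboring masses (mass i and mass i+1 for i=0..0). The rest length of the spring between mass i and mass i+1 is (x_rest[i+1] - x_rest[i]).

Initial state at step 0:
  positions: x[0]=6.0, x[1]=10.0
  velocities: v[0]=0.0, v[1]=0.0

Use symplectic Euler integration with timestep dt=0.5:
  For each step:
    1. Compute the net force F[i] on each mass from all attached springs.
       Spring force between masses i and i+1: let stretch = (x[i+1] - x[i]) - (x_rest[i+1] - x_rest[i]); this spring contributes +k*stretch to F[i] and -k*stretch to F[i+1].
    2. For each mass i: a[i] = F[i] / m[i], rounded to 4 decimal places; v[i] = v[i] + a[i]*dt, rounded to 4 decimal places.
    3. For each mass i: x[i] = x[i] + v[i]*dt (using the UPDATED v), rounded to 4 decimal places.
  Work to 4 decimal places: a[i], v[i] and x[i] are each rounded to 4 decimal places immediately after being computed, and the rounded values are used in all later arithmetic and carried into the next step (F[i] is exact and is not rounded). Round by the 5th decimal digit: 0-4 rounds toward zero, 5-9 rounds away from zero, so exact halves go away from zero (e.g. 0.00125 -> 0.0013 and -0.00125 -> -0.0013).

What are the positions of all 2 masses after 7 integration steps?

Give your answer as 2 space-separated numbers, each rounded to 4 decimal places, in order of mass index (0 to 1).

Answer: 5.5000 10.5000

Derivation:
Step 0: x=[6.0000 10.0000] v=[0.0000 0.0000]
Step 1: x=[5.5000 10.5000] v=[-1.0000 1.0000]
Step 2: x=[5.0000 11.0000] v=[-1.0000 1.0000]
Step 3: x=[5.0000 11.0000] v=[0.0000 0.0000]
Step 4: x=[5.5000 10.5000] v=[1.0000 -1.0000]
Step 5: x=[6.0000 10.0000] v=[1.0000 -1.0000]
Step 6: x=[6.0000 10.0000] v=[0.0000 0.0000]
Step 7: x=[5.5000 10.5000] v=[-1.0000 1.0000]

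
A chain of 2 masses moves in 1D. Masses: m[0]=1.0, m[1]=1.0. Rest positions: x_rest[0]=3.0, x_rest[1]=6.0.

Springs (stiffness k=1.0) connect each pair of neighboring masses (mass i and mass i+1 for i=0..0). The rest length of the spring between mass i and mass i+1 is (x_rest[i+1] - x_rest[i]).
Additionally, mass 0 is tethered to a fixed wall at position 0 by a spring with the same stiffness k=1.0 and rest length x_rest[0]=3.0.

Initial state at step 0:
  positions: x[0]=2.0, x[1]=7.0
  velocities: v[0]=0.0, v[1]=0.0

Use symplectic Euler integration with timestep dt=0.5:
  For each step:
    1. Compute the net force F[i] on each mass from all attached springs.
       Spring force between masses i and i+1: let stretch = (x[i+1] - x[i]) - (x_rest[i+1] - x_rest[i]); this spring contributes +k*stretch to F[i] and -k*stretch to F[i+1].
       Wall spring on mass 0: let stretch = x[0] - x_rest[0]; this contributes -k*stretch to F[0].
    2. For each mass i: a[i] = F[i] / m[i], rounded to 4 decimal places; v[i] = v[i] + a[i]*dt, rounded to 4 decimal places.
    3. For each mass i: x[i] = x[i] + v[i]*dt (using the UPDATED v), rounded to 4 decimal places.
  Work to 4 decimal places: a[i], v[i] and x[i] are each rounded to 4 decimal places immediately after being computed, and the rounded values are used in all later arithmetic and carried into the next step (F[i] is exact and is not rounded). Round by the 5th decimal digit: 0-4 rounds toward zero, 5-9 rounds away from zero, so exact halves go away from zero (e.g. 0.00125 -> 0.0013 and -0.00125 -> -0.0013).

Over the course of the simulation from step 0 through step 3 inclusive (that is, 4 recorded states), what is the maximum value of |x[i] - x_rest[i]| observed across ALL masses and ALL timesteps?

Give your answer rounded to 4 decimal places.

Answer: 1.3282

Derivation:
Step 0: x=[2.0000 7.0000] v=[0.0000 0.0000]
Step 1: x=[2.7500 6.5000] v=[1.5000 -1.0000]
Step 2: x=[3.7500 5.8125] v=[2.0000 -1.3750]
Step 3: x=[4.3282 5.3594] v=[1.1563 -0.9063]
Max displacement = 1.3282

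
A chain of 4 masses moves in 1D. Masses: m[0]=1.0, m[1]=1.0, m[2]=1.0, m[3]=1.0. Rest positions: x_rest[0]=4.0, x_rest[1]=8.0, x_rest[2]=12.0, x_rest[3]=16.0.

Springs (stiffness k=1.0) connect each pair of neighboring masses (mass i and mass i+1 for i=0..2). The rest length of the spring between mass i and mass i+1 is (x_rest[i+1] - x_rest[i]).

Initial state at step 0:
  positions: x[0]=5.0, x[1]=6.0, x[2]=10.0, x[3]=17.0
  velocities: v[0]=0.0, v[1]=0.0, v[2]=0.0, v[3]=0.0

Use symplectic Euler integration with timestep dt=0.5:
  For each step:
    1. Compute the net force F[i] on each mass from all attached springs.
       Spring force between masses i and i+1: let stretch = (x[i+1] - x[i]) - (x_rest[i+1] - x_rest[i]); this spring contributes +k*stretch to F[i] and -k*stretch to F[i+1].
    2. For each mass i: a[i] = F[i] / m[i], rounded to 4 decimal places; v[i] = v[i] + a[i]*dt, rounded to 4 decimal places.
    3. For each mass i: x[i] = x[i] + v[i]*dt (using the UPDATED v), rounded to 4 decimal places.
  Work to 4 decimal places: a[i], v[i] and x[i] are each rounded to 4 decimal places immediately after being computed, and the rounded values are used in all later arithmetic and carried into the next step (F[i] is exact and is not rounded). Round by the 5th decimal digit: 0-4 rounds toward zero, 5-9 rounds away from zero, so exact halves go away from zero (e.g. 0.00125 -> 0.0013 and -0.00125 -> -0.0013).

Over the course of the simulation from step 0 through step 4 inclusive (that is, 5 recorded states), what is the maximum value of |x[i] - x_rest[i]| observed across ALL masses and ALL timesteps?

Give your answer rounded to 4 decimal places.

Step 0: x=[5.0000 6.0000 10.0000 17.0000] v=[0.0000 0.0000 0.0000 0.0000]
Step 1: x=[4.2500 6.7500 10.7500 16.2500] v=[-1.5000 1.5000 1.5000 -1.5000]
Step 2: x=[3.1250 7.8750 11.8750 15.1250] v=[-2.2500 2.2500 2.2500 -2.2500]
Step 3: x=[2.1875 8.8125 12.8125 14.1875] v=[-1.8750 1.8750 1.8750 -1.8750]
Step 4: x=[1.9063 9.0938 13.0938 13.9063] v=[-0.5625 0.5625 0.5625 -0.5625]
Max displacement = 2.0937

Answer: 2.0937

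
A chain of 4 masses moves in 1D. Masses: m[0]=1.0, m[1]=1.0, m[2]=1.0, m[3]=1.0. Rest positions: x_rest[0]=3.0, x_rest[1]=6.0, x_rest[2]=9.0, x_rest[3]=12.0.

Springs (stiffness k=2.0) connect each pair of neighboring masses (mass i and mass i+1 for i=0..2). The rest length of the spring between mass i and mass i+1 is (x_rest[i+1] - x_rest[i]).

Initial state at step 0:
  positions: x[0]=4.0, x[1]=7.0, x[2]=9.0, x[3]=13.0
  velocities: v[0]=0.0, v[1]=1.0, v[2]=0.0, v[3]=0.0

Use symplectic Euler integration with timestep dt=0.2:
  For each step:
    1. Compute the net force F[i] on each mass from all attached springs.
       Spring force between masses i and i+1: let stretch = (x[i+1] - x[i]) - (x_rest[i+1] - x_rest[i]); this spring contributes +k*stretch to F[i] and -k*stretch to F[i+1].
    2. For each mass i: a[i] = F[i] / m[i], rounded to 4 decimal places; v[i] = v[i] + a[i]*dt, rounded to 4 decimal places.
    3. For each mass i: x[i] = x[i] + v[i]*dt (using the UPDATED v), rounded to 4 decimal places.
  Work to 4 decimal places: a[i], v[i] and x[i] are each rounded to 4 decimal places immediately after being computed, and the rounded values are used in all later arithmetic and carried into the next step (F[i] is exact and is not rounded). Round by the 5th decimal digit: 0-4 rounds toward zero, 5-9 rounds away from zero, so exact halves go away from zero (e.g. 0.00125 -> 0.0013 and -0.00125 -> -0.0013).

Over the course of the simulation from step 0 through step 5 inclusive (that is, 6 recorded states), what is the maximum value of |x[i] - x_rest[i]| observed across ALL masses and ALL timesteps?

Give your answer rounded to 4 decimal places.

Step 0: x=[4.0000 7.0000 9.0000 13.0000] v=[0.0000 1.0000 0.0000 0.0000]
Step 1: x=[4.0000 7.1200 9.1600 12.9200] v=[0.0000 0.6000 0.8000 -0.4000]
Step 2: x=[4.0096 7.1536 9.4576 12.7792] v=[0.0480 0.1680 1.4880 -0.7040]
Step 3: x=[4.0307 7.1200 9.8366 12.6127] v=[0.1056 -0.1680 1.8950 -0.8326]
Step 4: x=[4.0590 7.0566 10.2204 12.4641] v=[0.1413 -0.3171 1.9188 -0.7430]
Step 5: x=[4.0871 7.0065 10.5306 12.3760] v=[0.1403 -0.2506 1.5508 -0.4405]
Max displacement = 1.5306

Answer: 1.5306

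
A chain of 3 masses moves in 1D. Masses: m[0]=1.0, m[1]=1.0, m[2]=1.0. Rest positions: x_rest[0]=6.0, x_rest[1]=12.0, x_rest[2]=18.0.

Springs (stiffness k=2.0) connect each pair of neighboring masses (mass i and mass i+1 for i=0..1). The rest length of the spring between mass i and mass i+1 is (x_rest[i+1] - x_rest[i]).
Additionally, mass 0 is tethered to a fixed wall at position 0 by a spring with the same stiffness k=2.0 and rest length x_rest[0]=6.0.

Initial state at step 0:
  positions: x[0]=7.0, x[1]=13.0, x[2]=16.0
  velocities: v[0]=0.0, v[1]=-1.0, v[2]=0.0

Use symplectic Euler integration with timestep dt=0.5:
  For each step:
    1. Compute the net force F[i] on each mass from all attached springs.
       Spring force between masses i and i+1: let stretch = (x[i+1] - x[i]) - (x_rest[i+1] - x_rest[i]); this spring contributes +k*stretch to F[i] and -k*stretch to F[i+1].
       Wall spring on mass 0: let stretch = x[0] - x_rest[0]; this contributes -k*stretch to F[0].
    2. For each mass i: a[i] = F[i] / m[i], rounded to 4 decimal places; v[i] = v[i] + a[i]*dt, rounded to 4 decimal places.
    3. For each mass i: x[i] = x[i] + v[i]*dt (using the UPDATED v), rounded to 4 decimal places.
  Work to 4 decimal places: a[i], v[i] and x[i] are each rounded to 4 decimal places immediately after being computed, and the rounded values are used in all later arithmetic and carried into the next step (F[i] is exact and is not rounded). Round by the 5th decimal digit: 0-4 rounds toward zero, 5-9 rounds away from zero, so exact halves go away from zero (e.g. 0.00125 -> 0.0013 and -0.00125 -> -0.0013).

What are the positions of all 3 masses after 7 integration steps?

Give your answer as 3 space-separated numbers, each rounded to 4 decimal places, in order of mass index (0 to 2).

Answer: 7.7344 12.0860 16.6720

Derivation:
Step 0: x=[7.0000 13.0000 16.0000] v=[0.0000 -1.0000 0.0000]
Step 1: x=[6.5000 11.0000 17.5000] v=[-1.0000 -4.0000 3.0000]
Step 2: x=[5.0000 10.0000 18.7500] v=[-3.0000 -2.0000 2.5000]
Step 3: x=[3.5000 10.8750 18.6250] v=[-3.0000 1.7500 -0.2500]
Step 4: x=[3.9375 11.9375 17.6250] v=[0.8750 2.1250 -2.0000]
Step 5: x=[6.4063 11.8438 16.7813] v=[4.9375 -0.1875 -1.6875]
Step 6: x=[8.3907 11.5001 16.4688] v=[3.9687 -0.6875 -0.6250]
Step 7: x=[7.7344 12.0860 16.6720] v=[-1.3126 1.1718 0.4063]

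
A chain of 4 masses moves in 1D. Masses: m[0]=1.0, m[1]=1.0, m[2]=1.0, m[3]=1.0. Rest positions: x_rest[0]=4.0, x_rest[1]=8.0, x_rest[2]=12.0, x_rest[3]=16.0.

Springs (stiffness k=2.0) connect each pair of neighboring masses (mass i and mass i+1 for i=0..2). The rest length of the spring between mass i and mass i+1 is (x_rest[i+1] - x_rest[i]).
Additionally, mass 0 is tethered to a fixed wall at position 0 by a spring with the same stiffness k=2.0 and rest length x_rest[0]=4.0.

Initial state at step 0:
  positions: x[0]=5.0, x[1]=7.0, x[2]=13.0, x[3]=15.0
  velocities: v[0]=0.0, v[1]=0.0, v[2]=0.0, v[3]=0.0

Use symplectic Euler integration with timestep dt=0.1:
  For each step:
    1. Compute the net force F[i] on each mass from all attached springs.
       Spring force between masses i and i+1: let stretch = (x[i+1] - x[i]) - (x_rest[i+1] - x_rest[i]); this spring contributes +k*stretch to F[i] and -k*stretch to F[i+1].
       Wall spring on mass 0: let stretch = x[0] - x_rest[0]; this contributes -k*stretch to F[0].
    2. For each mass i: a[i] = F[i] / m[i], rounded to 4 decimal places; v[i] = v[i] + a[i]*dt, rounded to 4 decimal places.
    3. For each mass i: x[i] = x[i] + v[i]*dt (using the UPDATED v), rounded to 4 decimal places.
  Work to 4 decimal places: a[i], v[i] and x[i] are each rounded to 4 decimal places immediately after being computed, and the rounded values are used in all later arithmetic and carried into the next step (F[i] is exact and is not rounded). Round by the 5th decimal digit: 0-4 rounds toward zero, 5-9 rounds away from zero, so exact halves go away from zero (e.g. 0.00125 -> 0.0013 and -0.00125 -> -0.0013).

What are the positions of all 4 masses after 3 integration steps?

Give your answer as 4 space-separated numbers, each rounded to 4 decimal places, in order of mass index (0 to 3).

Step 0: x=[5.0000 7.0000 13.0000 15.0000] v=[0.0000 0.0000 0.0000 0.0000]
Step 1: x=[4.9400 7.0800 12.9200 15.0400] v=[-0.6000 0.8000 -0.8000 0.4000]
Step 2: x=[4.8240 7.2340 12.7656 15.1176] v=[-1.1600 1.5400 -1.5440 0.7760]
Step 3: x=[4.6597 7.4504 12.5476 15.2282] v=[-1.6428 2.1643 -2.1799 1.1056]

Answer: 4.6597 7.4504 12.5476 15.2282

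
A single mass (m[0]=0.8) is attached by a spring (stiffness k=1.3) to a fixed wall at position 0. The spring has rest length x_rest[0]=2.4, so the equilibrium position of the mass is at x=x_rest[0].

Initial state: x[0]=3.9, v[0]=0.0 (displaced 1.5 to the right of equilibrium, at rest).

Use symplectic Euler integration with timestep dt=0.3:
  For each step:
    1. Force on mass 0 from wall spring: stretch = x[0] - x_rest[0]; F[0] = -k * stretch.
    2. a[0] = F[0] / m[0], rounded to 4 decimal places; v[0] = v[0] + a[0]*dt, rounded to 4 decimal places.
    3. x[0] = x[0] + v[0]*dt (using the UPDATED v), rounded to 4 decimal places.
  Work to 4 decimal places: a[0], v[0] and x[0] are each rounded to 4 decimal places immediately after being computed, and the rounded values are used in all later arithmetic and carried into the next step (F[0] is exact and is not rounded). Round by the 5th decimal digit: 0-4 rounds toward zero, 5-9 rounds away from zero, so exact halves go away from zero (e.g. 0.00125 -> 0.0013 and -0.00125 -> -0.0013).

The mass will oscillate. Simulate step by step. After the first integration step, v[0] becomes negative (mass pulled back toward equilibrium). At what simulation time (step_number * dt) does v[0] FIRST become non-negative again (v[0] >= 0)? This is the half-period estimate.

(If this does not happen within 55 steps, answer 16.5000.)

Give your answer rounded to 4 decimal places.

Answer: 2.7000

Derivation:
Step 0: x=[3.9000] v=[0.0000]
Step 1: x=[3.6806] v=[-0.7313]
Step 2: x=[3.2739] v=[-1.3556]
Step 3: x=[2.7394] v=[-1.7816]
Step 4: x=[2.1553] v=[-1.9471]
Step 5: x=[1.6070] v=[-1.8278]
Step 6: x=[1.1746] v=[-1.4412]
Step 7: x=[0.9215] v=[-0.8438]
Step 8: x=[0.8846] v=[-0.1230]
Step 9: x=[1.0693] v=[0.6158]
First v>=0 after going negative at step 9, time=2.7000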